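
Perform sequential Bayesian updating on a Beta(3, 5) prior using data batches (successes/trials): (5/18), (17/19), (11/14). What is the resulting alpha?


Accumulate successes: 33
Posterior alpha = prior alpha + sum of successes
= 3 + 33 = 36

36


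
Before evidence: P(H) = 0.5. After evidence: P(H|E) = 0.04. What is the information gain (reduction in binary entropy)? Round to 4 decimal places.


Prior entropy = 1.0
Posterior entropy = 0.2423
Information gain = 1.0 - 0.2423 = 0.7577

0.7577


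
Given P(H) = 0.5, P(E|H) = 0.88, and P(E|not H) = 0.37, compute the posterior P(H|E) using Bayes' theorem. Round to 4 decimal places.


By Bayes' theorem: P(H|E) = P(E|H)*P(H) / P(E)
P(E) = P(E|H)*P(H) + P(E|not H)*P(not H)
P(E) = 0.88*0.5 + 0.37*0.5 = 0.625
P(H|E) = 0.88*0.5 / 0.625 = 0.704

0.704


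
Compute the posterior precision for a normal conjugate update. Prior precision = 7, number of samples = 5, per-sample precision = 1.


tau_post = tau_0 + n * tau
= 7 + 5 * 1 = 12

12


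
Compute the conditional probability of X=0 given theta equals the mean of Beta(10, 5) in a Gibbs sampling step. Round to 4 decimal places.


Mean of Beta(10, 5) = 0.6667
P(X=0 | theta=0.6667) = 0.3333

0.3333


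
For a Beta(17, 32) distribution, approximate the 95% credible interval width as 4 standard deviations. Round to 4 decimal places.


Variance of Beta(a,b) = ab / ((a+b)^2 * (a+b+1))
= 17*32 / ((49)^2 * 50)
= 0.0045
SD = sqrt(0.0045) = 0.0673
Width = 4 * SD = 0.2693

0.2693


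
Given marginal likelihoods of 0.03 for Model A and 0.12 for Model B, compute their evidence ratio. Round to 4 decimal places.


Ratio = ML(A) / ML(B) = 0.03/0.12
= 0.25

0.25


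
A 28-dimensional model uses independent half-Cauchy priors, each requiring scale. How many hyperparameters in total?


Per parameter: 1 (scale).
Total = 28 * 1 = 28

28


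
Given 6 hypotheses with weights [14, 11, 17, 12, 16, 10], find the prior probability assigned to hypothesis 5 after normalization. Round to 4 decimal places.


To normalize, divide each weight by the sum of all weights.
Sum = 80
Prior(H5) = 16/80 = 0.2

0.2


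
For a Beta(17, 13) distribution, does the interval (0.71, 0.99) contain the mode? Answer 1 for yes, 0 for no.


Mode of Beta(a,b) = (a-1)/(a+b-2)
= (17-1)/(17+13-2) = 0.5714
Check: 0.71 <= 0.5714 <= 0.99?
Result: 0

0


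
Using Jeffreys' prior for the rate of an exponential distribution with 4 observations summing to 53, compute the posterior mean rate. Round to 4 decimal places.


Jeffreys' prior leads to posterior Gamma(4, 53).
Mean = 4/53 = 0.0755

0.0755


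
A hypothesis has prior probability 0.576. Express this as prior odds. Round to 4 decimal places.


Odds = P(H) / P(not H) = 0.576 / 0.424
= 1.3585

1.3585


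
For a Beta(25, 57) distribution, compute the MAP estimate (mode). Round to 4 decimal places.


MAP = mode = (a-1)/(a+b-2)
= (25-1)/(25+57-2)
= 24/80 = 0.3

0.3


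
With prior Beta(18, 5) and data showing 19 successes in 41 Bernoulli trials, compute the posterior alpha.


Conjugate update: alpha_posterior = alpha_prior + k
= 18 + 19 = 37

37


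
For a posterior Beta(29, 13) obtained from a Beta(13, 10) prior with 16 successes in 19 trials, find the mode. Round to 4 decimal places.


Mode = (alpha - 1) / (alpha + beta - 2)
= 28 / 40
= 0.7

0.7


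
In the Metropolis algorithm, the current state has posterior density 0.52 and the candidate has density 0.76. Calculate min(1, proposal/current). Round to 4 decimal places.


Ratio = 0.76/0.52 = 1.4615
Acceptance probability = min(1, 1.4615)
= 1.0

1.0


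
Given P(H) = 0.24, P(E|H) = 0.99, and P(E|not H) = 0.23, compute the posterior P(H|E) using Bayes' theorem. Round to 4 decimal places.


By Bayes' theorem: P(H|E) = P(E|H)*P(H) / P(E)
P(E) = P(E|H)*P(H) + P(E|not H)*P(not H)
P(E) = 0.99*0.24 + 0.23*0.76 = 0.4124
P(H|E) = 0.99*0.24 / 0.4124 = 0.5761

0.5761


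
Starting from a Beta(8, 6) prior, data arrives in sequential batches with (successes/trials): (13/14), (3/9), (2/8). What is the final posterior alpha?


In sequential Bayesian updating, we sum all successes.
Total successes = 18
Final alpha = 8 + 18 = 26

26


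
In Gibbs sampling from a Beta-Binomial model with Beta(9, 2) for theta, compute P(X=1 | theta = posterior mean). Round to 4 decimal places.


Posterior mean = alpha/(alpha+beta) = 9/11 = 0.8182
P(X=1|theta=mean) = theta = 0.8182

0.8182


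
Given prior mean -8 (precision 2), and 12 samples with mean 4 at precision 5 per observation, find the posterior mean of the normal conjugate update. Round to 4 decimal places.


The posterior mean is a precision-weighted average of prior and data.
Post. prec. = 2 + 60 = 62
Post. mean = (-16 + 240)/62 = 224/62 = 3.6129

3.6129


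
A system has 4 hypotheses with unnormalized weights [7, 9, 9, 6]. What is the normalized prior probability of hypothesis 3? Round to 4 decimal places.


The normalized prior is the weight divided by the total.
Total weight = 31
P(H3) = 9 / 31 = 0.2903

0.2903


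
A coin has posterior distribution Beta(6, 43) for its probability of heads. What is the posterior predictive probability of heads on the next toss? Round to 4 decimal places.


Posterior predictive = E[theta] = alpha/(alpha+beta)
= 6/49
= 0.1224

0.1224


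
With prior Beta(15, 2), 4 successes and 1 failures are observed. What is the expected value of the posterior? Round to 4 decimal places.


Posterior = Beta(19, 3)
E[theta] = alpha/(alpha+beta)
= 19/22 = 0.8636

0.8636


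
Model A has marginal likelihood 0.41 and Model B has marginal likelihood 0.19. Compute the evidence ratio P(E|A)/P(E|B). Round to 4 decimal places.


Evidence ratio = P(E|A) / P(E|B)
= 0.41 / 0.19
= 2.1579

2.1579


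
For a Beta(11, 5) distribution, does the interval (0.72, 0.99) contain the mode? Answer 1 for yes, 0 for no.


Mode of Beta(a,b) = (a-1)/(a+b-2)
= (11-1)/(11+5-2) = 0.7143
Check: 0.72 <= 0.7143 <= 0.99?
Result: 0

0


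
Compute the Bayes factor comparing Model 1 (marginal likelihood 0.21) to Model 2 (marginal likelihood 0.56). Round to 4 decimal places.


BF12 = marginal likelihood of M1 / marginal likelihood of M2
= 0.21/0.56
= 0.375

0.375


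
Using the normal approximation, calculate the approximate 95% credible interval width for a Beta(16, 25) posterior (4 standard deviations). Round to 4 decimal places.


Var(Beta) = 16*25/(41^2 * 42) = 0.0057
SD = 0.0753
Width ~ 4*SD = 0.3011

0.3011


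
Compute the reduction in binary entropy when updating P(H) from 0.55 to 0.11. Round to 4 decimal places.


H_before = -p*log2(p) - (1-p)*log2(1-p) for p=0.55: 0.9928
H_after for p=0.11: 0.4999
Reduction = 0.9928 - 0.4999 = 0.4929

0.4929


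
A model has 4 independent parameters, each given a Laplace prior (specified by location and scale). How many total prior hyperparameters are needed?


Each Laplace prior needs 2 hyperparameters (location and scale).
Total = 2 * 4 = 8

8


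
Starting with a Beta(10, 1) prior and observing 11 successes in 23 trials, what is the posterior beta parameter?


Posterior beta = prior beta + failures
Failures = 23 - 11 = 12
beta_post = 1 + 12 = 13

13


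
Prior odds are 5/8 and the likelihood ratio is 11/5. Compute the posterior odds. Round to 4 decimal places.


Posterior odds = prior odds * likelihood ratio
= (5/8) * (11/5)
= 55 / 40
= 1.375

1.375


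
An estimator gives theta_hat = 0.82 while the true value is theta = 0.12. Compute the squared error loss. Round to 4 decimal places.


The squared error loss is (theta_hat - theta)^2
= (0.82 - 0.12)^2
= (0.7)^2 = 0.49

0.49


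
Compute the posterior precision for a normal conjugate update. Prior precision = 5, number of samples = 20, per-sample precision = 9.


tau_post = tau_0 + n * tau
= 5 + 20 * 9 = 185

185


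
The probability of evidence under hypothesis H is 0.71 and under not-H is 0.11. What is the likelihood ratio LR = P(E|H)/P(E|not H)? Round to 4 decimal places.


LR = 0.71 / 0.11
= 6.4545

6.4545


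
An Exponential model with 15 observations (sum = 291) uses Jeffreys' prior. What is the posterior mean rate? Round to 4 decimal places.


Posterior Gamma(15, 291)
E[lambda] = 15/291 = 0.0515

0.0515


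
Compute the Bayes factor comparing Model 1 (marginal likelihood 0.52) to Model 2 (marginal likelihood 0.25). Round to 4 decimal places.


BF12 = marginal likelihood of M1 / marginal likelihood of M2
= 0.52/0.25
= 2.08

2.08


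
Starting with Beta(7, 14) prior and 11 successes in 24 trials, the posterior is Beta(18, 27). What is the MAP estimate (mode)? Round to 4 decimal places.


The mode of Beta(a, b) when a > 1 and b > 1 is (a-1)/(a+b-2)
= (18 - 1) / (18 + 27 - 2)
= 17 / 43
= 0.3953

0.3953


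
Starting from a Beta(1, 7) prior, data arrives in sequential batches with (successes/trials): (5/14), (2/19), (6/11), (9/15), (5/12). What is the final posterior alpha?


In sequential Bayesian updating, we sum all successes.
Total successes = 27
Final alpha = 1 + 27 = 28

28


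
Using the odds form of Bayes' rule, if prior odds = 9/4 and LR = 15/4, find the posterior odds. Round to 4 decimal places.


Bayes' rule in odds form: posterior odds = prior odds * LR
= (9 * 15) / (4 * 4)
= 135/16 = 8.4375

8.4375


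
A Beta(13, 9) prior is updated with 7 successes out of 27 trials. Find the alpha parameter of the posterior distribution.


In the Beta-Binomial conjugate update:
alpha_post = alpha_prior + successes
= 13 + 7
= 20

20


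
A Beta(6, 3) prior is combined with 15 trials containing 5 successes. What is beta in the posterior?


In conjugate updating:
beta_posterior = beta_prior + (n - k)
= 3 + (15 - 5)
= 3 + 10 = 13

13


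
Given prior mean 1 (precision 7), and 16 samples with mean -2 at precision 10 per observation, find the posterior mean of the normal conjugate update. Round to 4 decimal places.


The posterior mean is a precision-weighted average of prior and data.
Post. prec. = 7 + 160 = 167
Post. mean = (7 + -320)/167 = -313/167 = -1.8743

-1.8743


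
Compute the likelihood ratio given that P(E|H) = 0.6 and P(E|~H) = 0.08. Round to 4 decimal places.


LR = P(E|H) / P(E|~H)
= 0.6 / 0.08 = 7.5

7.5


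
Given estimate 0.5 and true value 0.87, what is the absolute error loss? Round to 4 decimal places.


Absolute error = |estimate - true|
= |-0.37| = 0.37

0.37


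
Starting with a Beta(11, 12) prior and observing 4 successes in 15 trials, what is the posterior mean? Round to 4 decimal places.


Posterior parameters: alpha = 11 + 4 = 15
beta = 12 + 11 = 23
Posterior mean = alpha / (alpha + beta) = 15 / 38
= 0.3947

0.3947


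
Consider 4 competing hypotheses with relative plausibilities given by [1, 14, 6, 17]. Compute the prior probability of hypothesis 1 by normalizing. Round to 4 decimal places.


Sum of weights = 1 + 14 + 6 + 17 = 38
Normalized prior for H1 = 1 / 38
= 0.0263

0.0263


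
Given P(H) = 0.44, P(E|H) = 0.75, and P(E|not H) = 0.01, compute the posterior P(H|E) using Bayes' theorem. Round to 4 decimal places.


By Bayes' theorem: P(H|E) = P(E|H)*P(H) / P(E)
P(E) = P(E|H)*P(H) + P(E|not H)*P(not H)
P(E) = 0.75*0.44 + 0.01*0.56 = 0.3356
P(H|E) = 0.75*0.44 / 0.3356 = 0.9833

0.9833


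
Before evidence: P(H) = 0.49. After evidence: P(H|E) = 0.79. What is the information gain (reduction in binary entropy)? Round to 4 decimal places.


Prior entropy = 0.9997
Posterior entropy = 0.7415
Information gain = 0.9997 - 0.7415 = 0.2582

0.2582


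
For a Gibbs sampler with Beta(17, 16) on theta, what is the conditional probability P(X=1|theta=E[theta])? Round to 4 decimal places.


E[theta] = 17/(17+16) = 0.5152
P(X=1|theta) = theta = 0.5152

0.5152


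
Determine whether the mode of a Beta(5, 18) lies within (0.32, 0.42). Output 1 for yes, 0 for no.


First find the mode: (a-1)/(a+b-2) = 0.1905
Is 0.1905 in (0.32, 0.42)? 0

0


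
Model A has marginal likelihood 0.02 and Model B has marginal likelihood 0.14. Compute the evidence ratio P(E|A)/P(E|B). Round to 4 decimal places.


Evidence ratio = P(E|A) / P(E|B)
= 0.02 / 0.14
= 0.1429

0.1429


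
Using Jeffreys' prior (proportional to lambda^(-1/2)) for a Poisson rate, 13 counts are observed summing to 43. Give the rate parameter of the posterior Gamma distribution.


Conjugate update: Gamma(prior_shape + S, prior_rate + n).
Prior shape = 0.5, prior rate = 0.
Posterior rate = 0 + n = 13

13.0


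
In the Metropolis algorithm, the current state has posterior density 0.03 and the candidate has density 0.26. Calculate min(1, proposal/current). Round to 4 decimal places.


Ratio = 0.26/0.03 = 8.6667
Acceptance probability = min(1, 8.6667)
= 1.0

1.0


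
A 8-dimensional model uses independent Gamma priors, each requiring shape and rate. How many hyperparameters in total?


Per parameter: 2 (shape and rate).
Total = 8 * 2 = 16

16


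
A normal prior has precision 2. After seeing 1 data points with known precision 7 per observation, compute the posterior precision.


In the conjugate normal model, precisions add:
tau_posterior = tau_prior + n * tau_data
= 2 + 1*7 = 9

9


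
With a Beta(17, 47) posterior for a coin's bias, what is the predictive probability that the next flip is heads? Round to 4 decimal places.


The predictive probability equals the posterior mean.
P(next = heads) = alpha / (alpha + beta)
= 17 / 64 = 0.2656

0.2656


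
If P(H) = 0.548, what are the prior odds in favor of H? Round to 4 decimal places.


Prior odds = P(H) / (1 - P(H))
= 0.548 / 0.452
= 1.2124

1.2124


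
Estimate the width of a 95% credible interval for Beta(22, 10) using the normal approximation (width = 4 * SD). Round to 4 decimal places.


For Beta(a,b): Var = ab/((a+b)^2(a+b+1))
Var = 0.0065, SD = 0.0807
Approximate 95% CI width = 4 * 0.0807 = 0.3227

0.3227


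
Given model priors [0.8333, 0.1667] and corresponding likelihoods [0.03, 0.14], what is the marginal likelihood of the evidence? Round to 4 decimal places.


P(E) = sum_i P(M_i) P(E|M_i)
= 0.025 + 0.0233
= 0.0483

0.0483


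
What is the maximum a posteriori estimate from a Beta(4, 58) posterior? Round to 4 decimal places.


The MAP estimate equals the mode of the distribution.
Mode of Beta(a,b) = (a-1)/(a+b-2)
= 3/60
= 0.05

0.05


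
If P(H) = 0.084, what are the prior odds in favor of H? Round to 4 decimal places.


Prior odds = P(H) / (1 - P(H))
= 0.084 / 0.916
= 0.0917

0.0917


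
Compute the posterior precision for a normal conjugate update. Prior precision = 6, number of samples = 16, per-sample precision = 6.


tau_post = tau_0 + n * tau
= 6 + 16 * 6 = 102

102


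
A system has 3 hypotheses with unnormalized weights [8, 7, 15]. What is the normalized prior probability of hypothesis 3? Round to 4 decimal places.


The normalized prior is the weight divided by the total.
Total weight = 30
P(H3) = 15 / 30 = 0.5

0.5


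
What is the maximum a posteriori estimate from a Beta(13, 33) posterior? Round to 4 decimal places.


The MAP estimate equals the mode of the distribution.
Mode of Beta(a,b) = (a-1)/(a+b-2)
= 12/44
= 0.2727

0.2727


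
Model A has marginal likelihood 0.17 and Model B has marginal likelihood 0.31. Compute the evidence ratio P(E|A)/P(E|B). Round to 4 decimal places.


Evidence ratio = P(E|A) / P(E|B)
= 0.17 / 0.31
= 0.5484

0.5484


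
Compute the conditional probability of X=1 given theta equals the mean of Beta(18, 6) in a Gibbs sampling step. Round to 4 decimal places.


Mean of Beta(18, 6) = 0.75
P(X=1 | theta=0.75) = 0.75

0.75


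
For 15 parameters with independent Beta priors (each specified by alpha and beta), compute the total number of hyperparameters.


A Beta prior has 2 hyperparameters per parameter.
Total = 15 * 2 = 30

30


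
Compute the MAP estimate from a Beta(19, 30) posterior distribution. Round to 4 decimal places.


MAP = mode of Beta distribution
= (alpha - 1)/(alpha + beta - 2)
= (19-1)/(19+30-2)
= 18/47 = 0.383

0.383


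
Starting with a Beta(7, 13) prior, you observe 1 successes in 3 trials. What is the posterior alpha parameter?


For a Beta-Binomial conjugate model:
Posterior alpha = prior alpha + number of successes
= 7 + 1 = 8

8


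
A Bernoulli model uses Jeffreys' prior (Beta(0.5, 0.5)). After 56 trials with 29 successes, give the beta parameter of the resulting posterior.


Posterior = Beta(prior_alpha + successes, prior_beta + failures)
= Beta(0.5 + 29, 0.5 + 27)
Posterior beta = 0.5 + (n - k) = 0.5 + 27 = 27.5

27.5


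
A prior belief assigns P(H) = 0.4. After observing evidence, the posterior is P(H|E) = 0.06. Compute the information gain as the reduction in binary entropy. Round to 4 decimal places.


H(prior) = -0.4*log2(0.4) - 0.6*log2(0.6)
= 0.971
H(post) = -0.06*log2(0.06) - 0.94*log2(0.94)
= 0.3274
IG = 0.971 - 0.3274 = 0.6435

0.6435


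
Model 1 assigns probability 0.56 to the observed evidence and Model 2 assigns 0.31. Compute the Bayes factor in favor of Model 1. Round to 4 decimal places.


BF = P(data|M1) / P(data|M2)
= 0.56 / 0.31 = 1.8065

1.8065


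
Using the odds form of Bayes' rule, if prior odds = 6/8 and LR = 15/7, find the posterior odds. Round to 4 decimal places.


Bayes' rule in odds form: posterior odds = prior odds * LR
= (6 * 15) / (8 * 7)
= 90/56 = 1.6071

1.6071


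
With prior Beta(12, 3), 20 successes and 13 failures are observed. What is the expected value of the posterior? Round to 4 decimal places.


Posterior = Beta(32, 16)
E[theta] = alpha/(alpha+beta)
= 32/48 = 0.6667

0.6667


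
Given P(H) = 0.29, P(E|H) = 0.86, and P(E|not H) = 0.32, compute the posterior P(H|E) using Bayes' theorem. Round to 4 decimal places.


By Bayes' theorem: P(H|E) = P(E|H)*P(H) / P(E)
P(E) = P(E|H)*P(H) + P(E|not H)*P(not H)
P(E) = 0.86*0.29 + 0.32*0.71 = 0.4766
P(H|E) = 0.86*0.29 / 0.4766 = 0.5233

0.5233


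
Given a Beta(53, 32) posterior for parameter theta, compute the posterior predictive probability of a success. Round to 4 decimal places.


For a Beta-Bernoulli model, the predictive probability is the mean:
P(success) = 53/(53+32) = 53/85 = 0.6235

0.6235


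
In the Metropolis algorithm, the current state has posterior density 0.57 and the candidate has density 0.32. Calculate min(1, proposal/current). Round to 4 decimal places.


Ratio = 0.32/0.57 = 0.5614
Acceptance probability = min(1, 0.5614)
= 0.5614

0.5614


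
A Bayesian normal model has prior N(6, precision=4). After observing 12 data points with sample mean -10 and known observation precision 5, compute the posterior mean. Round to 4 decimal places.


Posterior mean = (prior_precision * prior_mean + n * data_precision * data_mean) / (prior_precision + n * data_precision)
Numerator = 4*6 + 12*5*-10 = -576
Denominator = 4 + 12*5 = 64
Posterior mean = -9.0

-9.0


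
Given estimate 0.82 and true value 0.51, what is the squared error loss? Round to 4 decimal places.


Squared error = (estimate - true)^2
Difference = 0.31
Loss = 0.31^2 = 0.0961

0.0961


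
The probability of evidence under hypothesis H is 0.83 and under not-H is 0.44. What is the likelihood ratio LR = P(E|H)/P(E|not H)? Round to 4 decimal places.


LR = 0.83 / 0.44
= 1.8864

1.8864


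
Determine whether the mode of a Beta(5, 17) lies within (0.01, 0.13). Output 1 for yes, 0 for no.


First find the mode: (a-1)/(a+b-2) = 0.2
Is 0.2 in (0.01, 0.13)? 0

0


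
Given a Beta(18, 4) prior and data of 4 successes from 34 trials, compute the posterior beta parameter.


Number of failures = 34 - 4 = 30
Posterior beta = 4 + 30 = 34

34


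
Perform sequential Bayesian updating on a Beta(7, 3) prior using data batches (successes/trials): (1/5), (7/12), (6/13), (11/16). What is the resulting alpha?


Accumulate successes: 25
Posterior alpha = prior alpha + sum of successes
= 7 + 25 = 32

32


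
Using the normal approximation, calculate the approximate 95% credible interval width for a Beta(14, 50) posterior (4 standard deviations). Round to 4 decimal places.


Var(Beta) = 14*50/(64^2 * 65) = 0.0026
SD = 0.0513
Width ~ 4*SD = 0.2051

0.2051


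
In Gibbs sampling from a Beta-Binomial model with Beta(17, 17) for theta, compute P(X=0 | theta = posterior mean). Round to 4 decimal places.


Posterior mean = alpha/(alpha+beta) = 17/34 = 0.5
P(X=0|theta=mean) = 1 - theta = 0.5

0.5


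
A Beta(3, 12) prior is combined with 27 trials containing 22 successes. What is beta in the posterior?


In conjugate updating:
beta_posterior = beta_prior + (n - k)
= 12 + (27 - 22)
= 12 + 5 = 17

17


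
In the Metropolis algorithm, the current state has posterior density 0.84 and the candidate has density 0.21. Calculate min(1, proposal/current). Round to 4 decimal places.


Ratio = 0.21/0.84 = 0.25
Acceptance probability = min(1, 0.25)
= 0.25

0.25


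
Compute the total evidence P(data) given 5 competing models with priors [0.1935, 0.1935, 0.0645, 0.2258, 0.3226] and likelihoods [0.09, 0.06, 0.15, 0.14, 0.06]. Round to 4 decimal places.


Marginal likelihood = sum P(model_i) * P(data|model_i)
Model 1: 0.1935 * 0.09 = 0.0174
Model 2: 0.1935 * 0.06 = 0.0116
Model 3: 0.0645 * 0.15 = 0.0097
Model 4: 0.2258 * 0.14 = 0.0316
Model 5: 0.3226 * 0.06 = 0.0194
Total = 0.0897

0.0897


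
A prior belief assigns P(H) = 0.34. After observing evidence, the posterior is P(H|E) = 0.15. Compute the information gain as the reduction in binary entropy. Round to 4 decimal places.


H(prior) = -0.34*log2(0.34) - 0.66*log2(0.66)
= 0.9248
H(post) = -0.15*log2(0.15) - 0.85*log2(0.85)
= 0.6098
IG = 0.9248 - 0.6098 = 0.315

0.315


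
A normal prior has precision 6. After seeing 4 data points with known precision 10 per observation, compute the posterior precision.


In the conjugate normal model, precisions add:
tau_posterior = tau_prior + n * tau_data
= 6 + 4*10 = 46

46


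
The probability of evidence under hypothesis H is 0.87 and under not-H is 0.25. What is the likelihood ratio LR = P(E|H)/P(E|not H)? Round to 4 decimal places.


LR = 0.87 / 0.25
= 3.48

3.48


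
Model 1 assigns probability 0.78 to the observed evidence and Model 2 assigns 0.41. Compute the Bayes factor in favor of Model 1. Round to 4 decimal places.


BF = P(data|M1) / P(data|M2)
= 0.78 / 0.41 = 1.9024

1.9024


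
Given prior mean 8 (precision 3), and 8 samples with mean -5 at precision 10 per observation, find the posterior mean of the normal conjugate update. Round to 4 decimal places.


The posterior mean is a precision-weighted average of prior and data.
Post. prec. = 3 + 80 = 83
Post. mean = (24 + -400)/83 = -376/83 = -4.5301

-4.5301


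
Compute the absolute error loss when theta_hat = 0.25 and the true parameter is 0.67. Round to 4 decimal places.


L = |theta_hat - theta_true|
= |0.25 - 0.67| = 0.42

0.42


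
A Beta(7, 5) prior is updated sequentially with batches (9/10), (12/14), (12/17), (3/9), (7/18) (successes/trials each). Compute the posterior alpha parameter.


Sequential conjugate updating is equivalent to a single batch update.
Total successes across all batches = 43
alpha_posterior = alpha_prior + total_successes = 7 + 43
= 50

50


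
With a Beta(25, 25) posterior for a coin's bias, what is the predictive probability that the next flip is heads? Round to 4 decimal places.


The predictive probability equals the posterior mean.
P(next = heads) = alpha / (alpha + beta)
= 25 / 50 = 0.5

0.5


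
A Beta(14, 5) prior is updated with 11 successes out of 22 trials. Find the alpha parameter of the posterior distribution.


In the Beta-Binomial conjugate update:
alpha_post = alpha_prior + successes
= 14 + 11
= 25

25


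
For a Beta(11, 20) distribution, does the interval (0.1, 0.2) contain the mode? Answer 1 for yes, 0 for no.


Mode of Beta(a,b) = (a-1)/(a+b-2)
= (11-1)/(11+20-2) = 0.3448
Check: 0.1 <= 0.3448 <= 0.2?
Result: 0

0


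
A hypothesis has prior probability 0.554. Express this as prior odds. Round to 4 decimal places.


Odds = P(H) / P(not H) = 0.554 / 0.446
= 1.2422

1.2422


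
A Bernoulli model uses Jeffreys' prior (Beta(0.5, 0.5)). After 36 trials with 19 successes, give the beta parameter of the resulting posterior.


Posterior = Beta(prior_alpha + successes, prior_beta + failures)
= Beta(0.5 + 19, 0.5 + 17)
Posterior beta = 0.5 + (n - k) = 0.5 + 17 = 17.5

17.5


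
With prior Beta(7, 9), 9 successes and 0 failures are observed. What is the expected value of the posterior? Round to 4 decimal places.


Posterior = Beta(16, 9)
E[theta] = alpha/(alpha+beta)
= 16/25 = 0.64

0.64


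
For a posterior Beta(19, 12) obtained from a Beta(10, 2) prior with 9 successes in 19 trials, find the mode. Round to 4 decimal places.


Mode = (alpha - 1) / (alpha + beta - 2)
= 18 / 29
= 0.6207

0.6207


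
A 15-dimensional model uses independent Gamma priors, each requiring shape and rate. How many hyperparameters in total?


Per parameter: 2 (shape and rate).
Total = 15 * 2 = 30

30


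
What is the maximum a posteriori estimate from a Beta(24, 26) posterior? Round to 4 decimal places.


The MAP estimate equals the mode of the distribution.
Mode of Beta(a,b) = (a-1)/(a+b-2)
= 23/48
= 0.4792

0.4792


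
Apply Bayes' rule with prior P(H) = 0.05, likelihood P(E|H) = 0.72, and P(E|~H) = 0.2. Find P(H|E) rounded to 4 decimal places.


Step 1: Compute marginal P(E) = P(E|H)P(H) + P(E|~H)P(~H)
= 0.72*0.05 + 0.2*0.95 = 0.226
Step 2: P(H|E) = P(E|H)P(H)/P(E) = 0.036/0.226
= 0.1593

0.1593


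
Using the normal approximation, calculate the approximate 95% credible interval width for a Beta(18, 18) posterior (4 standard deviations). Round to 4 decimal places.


Var(Beta) = 18*18/(36^2 * 37) = 0.0068
SD = 0.0822
Width ~ 4*SD = 0.3288

0.3288


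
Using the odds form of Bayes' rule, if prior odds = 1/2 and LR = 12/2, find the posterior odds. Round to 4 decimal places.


Bayes' rule in odds form: posterior odds = prior odds * LR
= (1 * 12) / (2 * 2)
= 12/4 = 3.0

3.0


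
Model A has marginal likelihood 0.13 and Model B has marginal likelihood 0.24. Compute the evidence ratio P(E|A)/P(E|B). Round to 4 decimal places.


Evidence ratio = P(E|A) / P(E|B)
= 0.13 / 0.24
= 0.5417

0.5417


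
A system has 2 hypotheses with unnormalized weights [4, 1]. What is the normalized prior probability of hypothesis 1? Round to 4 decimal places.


The normalized prior is the weight divided by the total.
Total weight = 5
P(H1) = 4 / 5 = 0.8

0.8


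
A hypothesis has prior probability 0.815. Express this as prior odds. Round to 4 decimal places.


Odds = P(H) / P(not H) = 0.815 / 0.185
= 4.4054

4.4054


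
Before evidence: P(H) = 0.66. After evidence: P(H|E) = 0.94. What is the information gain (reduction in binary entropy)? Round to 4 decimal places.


Prior entropy = 0.9248
Posterior entropy = 0.3274
Information gain = 0.9248 - 0.3274 = 0.5974

0.5974


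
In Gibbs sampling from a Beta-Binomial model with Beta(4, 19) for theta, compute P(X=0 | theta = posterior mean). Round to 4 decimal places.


Posterior mean = alpha/(alpha+beta) = 4/23 = 0.1739
P(X=0|theta=mean) = 1 - theta = 0.8261

0.8261


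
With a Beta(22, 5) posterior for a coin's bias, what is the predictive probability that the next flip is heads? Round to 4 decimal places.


The predictive probability equals the posterior mean.
P(next = heads) = alpha / (alpha + beta)
= 22 / 27 = 0.8148

0.8148


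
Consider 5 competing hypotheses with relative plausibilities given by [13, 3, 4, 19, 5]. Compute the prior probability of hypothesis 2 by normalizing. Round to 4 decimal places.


Sum of weights = 13 + 3 + 4 + 19 + 5 = 44
Normalized prior for H2 = 3 / 44
= 0.0682

0.0682


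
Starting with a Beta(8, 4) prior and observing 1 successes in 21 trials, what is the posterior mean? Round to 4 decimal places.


Posterior parameters: alpha = 8 + 1 = 9
beta = 4 + 20 = 24
Posterior mean = alpha / (alpha + beta) = 9 / 33
= 0.2727

0.2727


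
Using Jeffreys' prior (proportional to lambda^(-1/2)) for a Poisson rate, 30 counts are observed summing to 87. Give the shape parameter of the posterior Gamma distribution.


Conjugate update: Gamma(prior_shape + S, prior_rate + n).
Prior shape = 0.5, prior rate = 0.
Posterior shape = 0.5 + S = 0.5 + 87 = 87.5

87.5


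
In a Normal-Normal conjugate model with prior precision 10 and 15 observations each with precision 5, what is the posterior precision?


Posterior precision = prior precision + n * observation precision
= 10 + 15 * 5
= 10 + 75 = 85

85


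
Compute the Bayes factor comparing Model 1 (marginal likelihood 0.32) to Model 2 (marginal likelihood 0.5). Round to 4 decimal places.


BF12 = marginal likelihood of M1 / marginal likelihood of M2
= 0.32/0.5
= 0.64

0.64


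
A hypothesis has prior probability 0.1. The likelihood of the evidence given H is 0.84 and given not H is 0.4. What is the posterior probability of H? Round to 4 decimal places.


Using Bayes' theorem:
P(E) = 0.1 * 0.84 + 0.9 * 0.4
P(E) = 0.444
P(H|E) = (0.1 * 0.84) / 0.444 = 0.1892

0.1892


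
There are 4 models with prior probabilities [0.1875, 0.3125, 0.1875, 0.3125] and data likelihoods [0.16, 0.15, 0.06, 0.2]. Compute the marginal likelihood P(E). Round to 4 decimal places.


P(E) = sum over models of P(M_i) * P(E|M_i)
= 0.1875*0.16 + 0.3125*0.15 + 0.1875*0.06 + 0.3125*0.2
= 0.1506

0.1506


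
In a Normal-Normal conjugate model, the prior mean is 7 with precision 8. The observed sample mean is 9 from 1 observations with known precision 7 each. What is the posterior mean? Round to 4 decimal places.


Posterior precision = tau0 + n*tau = 8 + 1*7 = 15
Posterior mean = (tau0*mu0 + n*tau*xbar) / posterior_precision
= (8*7 + 1*7*9) / 15
= 119 / 15 = 7.9333

7.9333


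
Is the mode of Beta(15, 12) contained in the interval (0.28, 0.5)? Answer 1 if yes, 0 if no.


Mode = (a-1)/(a+b-2) = 14/25 = 0.56
Interval: (0.28, 0.5)
Contains mode? 0

0


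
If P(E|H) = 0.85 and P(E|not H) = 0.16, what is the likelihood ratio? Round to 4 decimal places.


Likelihood ratio = P(E|H) / P(E|not H)
= 0.85 / 0.16
= 5.3125

5.3125


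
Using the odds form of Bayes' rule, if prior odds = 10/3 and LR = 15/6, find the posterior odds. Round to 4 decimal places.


Bayes' rule in odds form: posterior odds = prior odds * LR
= (10 * 15) / (3 * 6)
= 150/18 = 8.3333

8.3333


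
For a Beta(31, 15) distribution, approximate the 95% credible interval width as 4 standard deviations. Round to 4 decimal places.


Variance of Beta(a,b) = ab / ((a+b)^2 * (a+b+1))
= 31*15 / ((46)^2 * 47)
= 0.0047
SD = sqrt(0.0047) = 0.0684
Width = 4 * SD = 0.2735

0.2735


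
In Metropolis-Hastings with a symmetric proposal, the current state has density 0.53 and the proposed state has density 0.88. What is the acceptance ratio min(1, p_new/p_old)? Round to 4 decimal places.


Ratio = p_new / p_old = 0.88 / 0.53 = 1.6604
Acceptance = min(1, 1.6604) = 1.0

1.0


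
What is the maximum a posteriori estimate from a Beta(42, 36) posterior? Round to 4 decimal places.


The MAP estimate equals the mode of the distribution.
Mode of Beta(a,b) = (a-1)/(a+b-2)
= 41/76
= 0.5395

0.5395


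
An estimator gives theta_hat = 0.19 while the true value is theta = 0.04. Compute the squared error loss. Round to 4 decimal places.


The squared error loss is (theta_hat - theta)^2
= (0.19 - 0.04)^2
= (0.15)^2 = 0.0225

0.0225


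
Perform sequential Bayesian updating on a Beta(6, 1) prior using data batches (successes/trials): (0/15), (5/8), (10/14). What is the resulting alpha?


Accumulate successes: 15
Posterior alpha = prior alpha + sum of successes
= 6 + 15 = 21

21


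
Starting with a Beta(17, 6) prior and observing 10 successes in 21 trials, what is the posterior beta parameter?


Posterior beta = prior beta + failures
Failures = 21 - 10 = 11
beta_post = 6 + 11 = 17

17


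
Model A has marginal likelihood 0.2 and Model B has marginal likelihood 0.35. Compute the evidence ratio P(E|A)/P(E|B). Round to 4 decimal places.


Evidence ratio = P(E|A) / P(E|B)
= 0.2 / 0.35
= 0.5714

0.5714


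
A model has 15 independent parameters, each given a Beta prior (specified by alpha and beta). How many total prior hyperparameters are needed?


Each Beta prior needs 2 hyperparameters (alpha and beta).
Total = 2 * 15 = 30

30


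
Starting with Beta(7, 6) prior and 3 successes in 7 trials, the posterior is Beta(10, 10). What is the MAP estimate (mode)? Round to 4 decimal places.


The mode of Beta(a, b) when a > 1 and b > 1 is (a-1)/(a+b-2)
= (10 - 1) / (10 + 10 - 2)
= 9 / 18
= 0.5

0.5


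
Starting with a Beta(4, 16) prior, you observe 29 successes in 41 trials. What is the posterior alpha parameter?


For a Beta-Binomial conjugate model:
Posterior alpha = prior alpha + number of successes
= 4 + 29 = 33

33


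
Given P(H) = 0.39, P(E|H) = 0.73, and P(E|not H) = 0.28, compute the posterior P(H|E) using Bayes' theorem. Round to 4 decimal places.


By Bayes' theorem: P(H|E) = P(E|H)*P(H) / P(E)
P(E) = P(E|H)*P(H) + P(E|not H)*P(not H)
P(E) = 0.73*0.39 + 0.28*0.61 = 0.4555
P(H|E) = 0.73*0.39 / 0.4555 = 0.625

0.625


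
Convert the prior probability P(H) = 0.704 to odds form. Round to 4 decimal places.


P(not H) = 1 - 0.704 = 0.296
Odds = 0.704 / 0.296 = 2.3784

2.3784


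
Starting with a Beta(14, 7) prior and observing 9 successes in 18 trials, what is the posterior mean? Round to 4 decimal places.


Posterior parameters: alpha = 14 + 9 = 23
beta = 7 + 9 = 16
Posterior mean = alpha / (alpha + beta) = 23 / 39
= 0.5897

0.5897


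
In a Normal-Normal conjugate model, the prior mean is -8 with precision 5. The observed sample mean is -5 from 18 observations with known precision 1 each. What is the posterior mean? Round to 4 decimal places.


Posterior precision = tau0 + n*tau = 5 + 18*1 = 23
Posterior mean = (tau0*mu0 + n*tau*xbar) / posterior_precision
= (5*-8 + 18*1*-5) / 23
= -130 / 23 = -5.6522

-5.6522


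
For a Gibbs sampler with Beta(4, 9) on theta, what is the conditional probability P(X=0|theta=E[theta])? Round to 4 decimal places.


E[theta] = 4/(4+9) = 0.3077
P(X=0|theta) = 1 - theta = 0.6923

0.6923


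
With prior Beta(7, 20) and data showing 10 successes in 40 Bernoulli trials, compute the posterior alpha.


Conjugate update: alpha_posterior = alpha_prior + k
= 7 + 10 = 17

17


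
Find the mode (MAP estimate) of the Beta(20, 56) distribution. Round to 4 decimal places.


For Beta(a,b) with a,b > 1:
Mode = (a-1)/(a+b-2) = (20-1)/(76-2)
= 19/74 = 0.2568

0.2568


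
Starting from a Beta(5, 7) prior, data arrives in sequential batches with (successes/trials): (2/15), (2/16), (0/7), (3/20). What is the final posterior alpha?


In sequential Bayesian updating, we sum all successes.
Total successes = 7
Final alpha = 5 + 7 = 12

12


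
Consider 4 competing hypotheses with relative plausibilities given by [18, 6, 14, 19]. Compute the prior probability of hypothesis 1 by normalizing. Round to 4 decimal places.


Sum of weights = 18 + 6 + 14 + 19 = 57
Normalized prior for H1 = 18 / 57
= 0.3158

0.3158


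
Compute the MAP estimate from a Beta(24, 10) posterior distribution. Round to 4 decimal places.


MAP = mode of Beta distribution
= (alpha - 1)/(alpha + beta - 2)
= (24-1)/(24+10-2)
= 23/32 = 0.7188

0.7188


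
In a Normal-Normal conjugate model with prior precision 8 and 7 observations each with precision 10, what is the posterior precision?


Posterior precision = prior precision + n * observation precision
= 8 + 7 * 10
= 8 + 70 = 78

78


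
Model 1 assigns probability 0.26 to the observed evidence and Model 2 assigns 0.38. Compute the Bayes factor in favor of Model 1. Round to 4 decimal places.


BF = P(data|M1) / P(data|M2)
= 0.26 / 0.38 = 0.6842

0.6842


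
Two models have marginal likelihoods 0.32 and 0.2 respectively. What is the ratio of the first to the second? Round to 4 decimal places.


Evidence ratio = 0.32 / 0.2
= 1.6

1.6


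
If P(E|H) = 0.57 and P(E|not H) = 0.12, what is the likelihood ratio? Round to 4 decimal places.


Likelihood ratio = P(E|H) / P(E|not H)
= 0.57 / 0.12
= 4.75

4.75


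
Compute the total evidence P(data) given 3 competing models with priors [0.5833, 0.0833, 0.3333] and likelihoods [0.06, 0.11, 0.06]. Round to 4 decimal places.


Marginal likelihood = sum P(model_i) * P(data|model_i)
Model 1: 0.5833 * 0.06 = 0.035
Model 2: 0.0833 * 0.11 = 0.0092
Model 3: 0.3333 * 0.06 = 0.02
Total = 0.0642

0.0642


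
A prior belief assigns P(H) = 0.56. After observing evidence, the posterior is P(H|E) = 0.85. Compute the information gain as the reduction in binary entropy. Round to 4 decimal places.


H(prior) = -0.56*log2(0.56) - 0.44*log2(0.44)
= 0.9896
H(post) = -0.85*log2(0.85) - 0.15*log2(0.15)
= 0.6098
IG = 0.9896 - 0.6098 = 0.3797

0.3797


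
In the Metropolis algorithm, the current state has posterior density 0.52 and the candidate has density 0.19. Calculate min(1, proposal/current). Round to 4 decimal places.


Ratio = 0.19/0.52 = 0.3654
Acceptance probability = min(1, 0.3654)
= 0.3654

0.3654


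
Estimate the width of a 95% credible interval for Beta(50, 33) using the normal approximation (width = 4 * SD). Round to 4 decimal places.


For Beta(a,b): Var = ab/((a+b)^2(a+b+1))
Var = 0.0029, SD = 0.0534
Approximate 95% CI width = 4 * 0.0534 = 0.2136

0.2136


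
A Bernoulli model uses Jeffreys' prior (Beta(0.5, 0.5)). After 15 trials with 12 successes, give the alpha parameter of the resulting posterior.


Posterior = Beta(prior_alpha + successes, prior_beta + failures)
= Beta(0.5 + 12, 0.5 + 3)
Posterior alpha = 0.5 + k = 0.5 + 12 = 12.5

12.5


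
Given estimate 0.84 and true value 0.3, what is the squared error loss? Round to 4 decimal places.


Squared error = (estimate - true)^2
Difference = 0.54
Loss = 0.54^2 = 0.2916

0.2916


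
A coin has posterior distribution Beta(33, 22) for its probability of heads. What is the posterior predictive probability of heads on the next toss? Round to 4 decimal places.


Posterior predictive = E[theta] = alpha/(alpha+beta)
= 33/55
= 0.6

0.6


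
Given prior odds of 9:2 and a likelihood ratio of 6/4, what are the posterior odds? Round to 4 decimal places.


Posterior odds = prior odds * LR
Prior odds = 9/2 = 4.5
LR = 6/4 = 1.5
Posterior odds = 4.5 * 1.5 = 6.75

6.75


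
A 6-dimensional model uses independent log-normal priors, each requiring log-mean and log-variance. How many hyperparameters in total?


Per parameter: 2 (log-mean and log-variance).
Total = 6 * 2 = 12

12


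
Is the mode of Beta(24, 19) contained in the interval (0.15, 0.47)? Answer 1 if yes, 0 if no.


Mode = (a-1)/(a+b-2) = 23/41 = 0.561
Interval: (0.15, 0.47)
Contains mode? 0

0


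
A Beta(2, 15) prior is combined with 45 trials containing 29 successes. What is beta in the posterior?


In conjugate updating:
beta_posterior = beta_prior + (n - k)
= 15 + (45 - 29)
= 15 + 16 = 31

31


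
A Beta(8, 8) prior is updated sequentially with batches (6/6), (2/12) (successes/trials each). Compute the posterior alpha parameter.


Sequential conjugate updating is equivalent to a single batch update.
Total successes across all batches = 8
alpha_posterior = alpha_prior + total_successes = 8 + 8
= 16

16


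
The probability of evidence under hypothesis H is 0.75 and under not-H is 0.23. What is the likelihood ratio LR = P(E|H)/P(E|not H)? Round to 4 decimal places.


LR = 0.75 / 0.23
= 3.2609

3.2609


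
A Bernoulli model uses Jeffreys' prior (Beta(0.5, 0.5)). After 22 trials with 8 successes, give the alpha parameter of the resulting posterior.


Posterior = Beta(prior_alpha + successes, prior_beta + failures)
= Beta(0.5 + 8, 0.5 + 14)
Posterior alpha = 0.5 + k = 0.5 + 8 = 8.5

8.5
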